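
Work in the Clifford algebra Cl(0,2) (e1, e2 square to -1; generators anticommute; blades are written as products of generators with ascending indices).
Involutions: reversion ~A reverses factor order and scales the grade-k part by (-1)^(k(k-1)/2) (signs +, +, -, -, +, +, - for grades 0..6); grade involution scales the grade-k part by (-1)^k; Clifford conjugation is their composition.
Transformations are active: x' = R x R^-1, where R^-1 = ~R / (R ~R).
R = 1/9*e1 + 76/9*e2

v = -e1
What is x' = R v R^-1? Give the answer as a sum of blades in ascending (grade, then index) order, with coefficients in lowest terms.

~R = 1/9*e1 + 76/9*e2, and R ~R = -5777/81, so R^-1 = ~R / (-5777/81).
R v = 1/9 + 76/9*e1 e2
Answer: 5775/5777*e1 - 152/5777*e2


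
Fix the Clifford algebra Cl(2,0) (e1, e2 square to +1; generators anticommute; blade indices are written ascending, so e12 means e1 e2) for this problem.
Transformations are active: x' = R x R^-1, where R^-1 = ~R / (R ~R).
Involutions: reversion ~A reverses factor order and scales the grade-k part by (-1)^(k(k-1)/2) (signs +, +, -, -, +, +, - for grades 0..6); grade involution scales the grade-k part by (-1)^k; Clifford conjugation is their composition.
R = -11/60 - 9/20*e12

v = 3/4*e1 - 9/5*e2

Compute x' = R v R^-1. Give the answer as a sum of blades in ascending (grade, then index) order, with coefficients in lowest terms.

~R = -11/60 + 9/20*e12, and R ~R = 17/72, so R^-1 = ~R / (17/72).
R v = 269/400*e1 + 267/400*e2
Answer: -3813/2125*e1 + 6489/8500*e2


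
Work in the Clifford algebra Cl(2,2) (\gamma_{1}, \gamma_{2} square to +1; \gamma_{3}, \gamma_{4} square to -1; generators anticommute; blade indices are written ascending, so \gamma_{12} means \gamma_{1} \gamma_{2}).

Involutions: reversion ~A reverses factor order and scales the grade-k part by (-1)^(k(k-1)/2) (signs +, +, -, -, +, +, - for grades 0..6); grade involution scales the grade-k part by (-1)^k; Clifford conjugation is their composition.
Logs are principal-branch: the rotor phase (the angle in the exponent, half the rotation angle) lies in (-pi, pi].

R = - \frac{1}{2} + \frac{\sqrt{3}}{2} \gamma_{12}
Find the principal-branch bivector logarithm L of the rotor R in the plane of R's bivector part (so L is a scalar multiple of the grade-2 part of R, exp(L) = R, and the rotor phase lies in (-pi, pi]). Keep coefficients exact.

The scalar part of R is - \frac{1}{2}, which fixes the principal-branch rotor phase; the unit plane is then the bivector part divided by the sine of that phase, and L is that plane scaled by the phase.
Concretely: cos(phase) = - \frac{1}{2} gives phase = ±\frac{2 \pi}{3}, and since phase/sin(phase) is even the sign is immaterial: L = (phase/sin(phase)) * <R>_2 = (\frac{4 \sqrt{3} \pi}{9}) * <R>_2.
Answer: \frac{2 \pi}{3} \gamma_{12}


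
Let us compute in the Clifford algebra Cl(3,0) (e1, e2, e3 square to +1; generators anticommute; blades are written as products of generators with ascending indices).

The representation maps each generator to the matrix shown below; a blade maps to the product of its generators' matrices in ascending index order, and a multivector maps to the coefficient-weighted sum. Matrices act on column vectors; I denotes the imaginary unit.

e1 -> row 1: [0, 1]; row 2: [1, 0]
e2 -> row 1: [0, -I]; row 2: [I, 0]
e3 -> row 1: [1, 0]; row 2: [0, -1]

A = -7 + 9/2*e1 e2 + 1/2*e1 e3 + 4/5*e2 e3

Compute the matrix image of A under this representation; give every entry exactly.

Bivector images (products of the table entries): rho(e1 e2) = rho(e1)rho(e2) = row 1: [I, 0]; row 2: [0, -I]; rho(e1 e3) = rho(e1)rho(e3) = row 1: [0, -1]; row 2: [1, 0]; rho(e2 e3) = rho(e2)rho(e3) = row 1: [0, I]; row 2: [I, 0].
M = (-7)*1 + (9/2)*rho(e1 e2) + (1/2)*rho(e1 e3) + (4/5)*rho(e2 e3), summed entrywise (1 is the identity matrix):
Answer: row 1: [-7 + 9*I/2, -1/2 + 4*I/5]; row 2: [1/2 + 4*I/5, -7 - 9*I/2]


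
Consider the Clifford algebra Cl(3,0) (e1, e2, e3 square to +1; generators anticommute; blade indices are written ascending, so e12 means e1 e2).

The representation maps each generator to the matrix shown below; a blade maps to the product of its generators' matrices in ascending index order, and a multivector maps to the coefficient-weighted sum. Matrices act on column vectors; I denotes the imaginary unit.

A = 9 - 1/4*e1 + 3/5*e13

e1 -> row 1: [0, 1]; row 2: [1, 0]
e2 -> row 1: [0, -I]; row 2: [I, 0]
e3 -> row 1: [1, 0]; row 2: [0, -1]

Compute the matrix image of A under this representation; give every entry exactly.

Bivector images (products of the table entries): rho(e13) = rho(e1)rho(e3) = row 1: [0, -1]; row 2: [1, 0].
M = (9)*1 + (-1/4)*rho(e1) + (3/5)*rho(e13), summed entrywise (1 is the identity matrix):
Answer: row 1: [9, -17/20]; row 2: [7/20, 9]


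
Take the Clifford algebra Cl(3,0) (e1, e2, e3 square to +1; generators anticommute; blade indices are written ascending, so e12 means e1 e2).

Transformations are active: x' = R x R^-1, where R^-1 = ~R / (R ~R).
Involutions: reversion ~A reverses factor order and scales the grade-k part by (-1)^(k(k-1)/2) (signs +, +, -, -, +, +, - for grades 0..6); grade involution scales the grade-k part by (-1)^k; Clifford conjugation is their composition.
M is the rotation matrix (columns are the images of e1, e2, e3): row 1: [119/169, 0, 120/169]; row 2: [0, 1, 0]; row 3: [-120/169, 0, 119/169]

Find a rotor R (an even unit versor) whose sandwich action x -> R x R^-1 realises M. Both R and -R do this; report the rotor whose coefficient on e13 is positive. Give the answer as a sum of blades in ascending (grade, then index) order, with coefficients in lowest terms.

Method: write R = a + b12*e12 + b13*e13 + b23*e23 with a^2 + b12^2 + b13^2 + b23^2 = 1 (so R^-1 = ~R). Expanding the columns R e_j ~R gives tr M = 4a^2 - 1 and, from the antisymmetric part, M21 - M12 = -4a*b12, M13 - M31 = 4a*b13, M32 - M23 = -4a*b23.
Here tr M = 407/169, so a^2 = (1 + tr M)/4 = 144/169 and a = ±12/13. Taking a = 12/13: M21 - M12 = 0, M13 - M31 = 240/169, M32 - M23 = 0, giving b12 = 0, b13 = 5/13, b23 = 0, i.e. R = 12/13 + 5/13*e13.
Its e13 coefficient is already positive.
Answer: 12/13 + 5/13*e13. Uniqueness: Spin(3) -> SO(3) maps R and -R to the same rotation of trace 407/169; fixing the sign of the e13 coefficient removes the ambiguity.


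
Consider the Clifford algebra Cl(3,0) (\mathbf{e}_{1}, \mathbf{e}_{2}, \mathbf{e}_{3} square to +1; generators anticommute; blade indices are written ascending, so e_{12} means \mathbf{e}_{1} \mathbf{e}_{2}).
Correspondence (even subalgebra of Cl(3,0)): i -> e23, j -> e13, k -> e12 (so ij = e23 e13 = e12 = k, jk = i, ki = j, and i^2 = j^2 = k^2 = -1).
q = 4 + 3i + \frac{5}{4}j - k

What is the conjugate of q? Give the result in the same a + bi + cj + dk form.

In blades: q = 4 - e_{12} + \frac{5}{4} e_{13} + 3 e_{23}.
Quaternion conjugation is reversion on the even subalgebra: the scalar is fixed and every grade-2 blade flips sign, giving 4 + e_{12} - \frac{5}{4} e_{13} - 3 e_{23}; translating back:
Answer: 4 - 3i - \frac{5}{4}j + k


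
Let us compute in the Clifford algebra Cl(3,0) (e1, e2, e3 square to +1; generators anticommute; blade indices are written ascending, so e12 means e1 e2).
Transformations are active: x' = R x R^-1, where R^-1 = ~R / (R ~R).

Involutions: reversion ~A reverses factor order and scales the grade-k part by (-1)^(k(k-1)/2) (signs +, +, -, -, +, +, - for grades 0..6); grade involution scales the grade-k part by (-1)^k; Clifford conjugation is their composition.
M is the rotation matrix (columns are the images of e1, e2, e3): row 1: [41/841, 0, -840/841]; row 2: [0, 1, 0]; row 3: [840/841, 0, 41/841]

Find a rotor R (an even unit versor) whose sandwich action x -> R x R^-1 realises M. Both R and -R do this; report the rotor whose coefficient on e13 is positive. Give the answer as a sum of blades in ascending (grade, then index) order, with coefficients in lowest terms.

Method: write R = a + b12*e12 + b13*e13 + b23*e23 with a^2 + b12^2 + b13^2 + b23^2 = 1 (so R^-1 = ~R). Expanding the columns R e_j ~R gives tr M = 4a^2 - 1 and, from the antisymmetric part, M21 - M12 = -4a*b12, M13 - M31 = 4a*b13, M32 - M23 = -4a*b23.
Here tr M = 923/841, so a^2 = (1 + tr M)/4 = 441/841 and a = ±21/29. Taking a = 21/29: M21 - M12 = 0, M13 - M31 = -1680/841, M32 - M23 = 0, giving b12 = 0, b13 = -20/29, b23 = 0, i.e. R = 21/29 - 20/29*e13.
Its e13 coefficient is negative, so report the other preimage -R.
Answer: -21/29 + 20/29*e13. Why the constraint matters: R and -R act identically through the sandwich — M has trace 923/841 either way — so only the sign condition on e13 picks one of the two preimages.


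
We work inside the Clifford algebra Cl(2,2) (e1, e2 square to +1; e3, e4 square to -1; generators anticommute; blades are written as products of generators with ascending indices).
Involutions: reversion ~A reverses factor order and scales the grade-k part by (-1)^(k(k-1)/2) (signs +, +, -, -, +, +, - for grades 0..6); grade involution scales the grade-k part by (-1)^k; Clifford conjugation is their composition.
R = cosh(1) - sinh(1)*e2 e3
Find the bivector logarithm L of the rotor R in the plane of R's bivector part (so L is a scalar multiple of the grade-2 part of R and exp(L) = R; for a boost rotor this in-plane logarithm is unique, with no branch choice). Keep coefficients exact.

The scalar part of R is cosh(1), giving the rapidity magnitude (cosh is even); the bivector part supplies orientation, its quotient by sinh of the rapidity is the plane, and L = rapidity * plane — unique in that plane, since flipping both signs leaves L unchanged.
Concretely: cosh(rapidity) = cosh(1) gives rapidity = ±1, and since rapidity/sinh(rapidity) is even the sign is immaterial: L = (rapidity/sinh(rapidity)) * <R>_2 = (1/sinh(1)) * <R>_2.
Answer: -e2 e3


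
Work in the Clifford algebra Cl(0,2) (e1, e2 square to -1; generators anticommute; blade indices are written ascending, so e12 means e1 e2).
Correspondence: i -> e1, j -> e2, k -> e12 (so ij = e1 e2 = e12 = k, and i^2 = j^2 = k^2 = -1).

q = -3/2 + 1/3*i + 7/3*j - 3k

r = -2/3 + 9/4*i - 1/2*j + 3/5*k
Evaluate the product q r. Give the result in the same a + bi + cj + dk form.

In blades: q = -3/2 + 1/3*e1 + 7/3*e2 - 3*e12, r = -2/3 + 9/4*e1 - 1/2*e2 + 3/5*e12.
Distribute q over r term by term (generator squares from the signature, products reordered to ascending indices): (-3/2)*r = 1 - 27/8*e1 + 3/4*e2 - 9/10*e12; (1/3*e1)*r = -3/4 - 2/9*e1 - 1/5*e2 - 1/6*e12; (7/3*e2)*r = 7/6 + 7/5*e1 - 14/9*e2 - 21/4*e12; (-3*e12)*r = 9/5 - 3/2*e1 - 27/4*e2 + 2*e12.
Sum: 193/60 - 1331/360*e1 - 349/45*e2 - 259/60*e12; translating back through the correspondence:
Answer: 193/60 - 1331/360*i - 349/45*j - 259/60*k


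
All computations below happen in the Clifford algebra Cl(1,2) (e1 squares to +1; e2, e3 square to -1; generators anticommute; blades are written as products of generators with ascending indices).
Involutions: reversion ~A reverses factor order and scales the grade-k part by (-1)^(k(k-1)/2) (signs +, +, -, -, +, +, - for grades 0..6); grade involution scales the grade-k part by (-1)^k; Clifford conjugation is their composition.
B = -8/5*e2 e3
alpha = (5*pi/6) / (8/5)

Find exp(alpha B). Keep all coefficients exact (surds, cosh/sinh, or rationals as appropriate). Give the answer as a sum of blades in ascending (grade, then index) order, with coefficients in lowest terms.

B^2 = (-8/5)^2*(e2 e3)^2 = 64/25*(-1) = -64/25 (a basis 2-blade squares to minus the product of its generators' squares).
B^2 = -64/25 — the series telescopes trigonometrically here: l = 8/5, alpha*l = 5*pi/6, so exp(alpha B) = cos(5*pi/6) + (sin(5*pi/6)/(8/5))*B = -sqrt(3)/2 + (5/16)*B.
Answer: -sqrt(3)/2 - 1/2*e2 e3


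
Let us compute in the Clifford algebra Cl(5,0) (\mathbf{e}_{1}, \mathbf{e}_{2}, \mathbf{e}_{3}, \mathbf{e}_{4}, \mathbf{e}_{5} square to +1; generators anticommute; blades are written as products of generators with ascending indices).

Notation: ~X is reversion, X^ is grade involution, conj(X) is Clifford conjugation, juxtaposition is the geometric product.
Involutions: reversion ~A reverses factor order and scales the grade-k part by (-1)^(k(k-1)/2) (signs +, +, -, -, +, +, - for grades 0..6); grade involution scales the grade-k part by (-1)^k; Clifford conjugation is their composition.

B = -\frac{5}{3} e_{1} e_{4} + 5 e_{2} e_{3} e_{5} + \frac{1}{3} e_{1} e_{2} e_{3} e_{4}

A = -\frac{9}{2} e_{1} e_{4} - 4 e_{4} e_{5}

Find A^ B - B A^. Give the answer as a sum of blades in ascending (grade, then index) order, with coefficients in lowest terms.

first term: -\frac{15}{2} - \frac{20}{3} e_{1} e_{5} + \frac{3}{2} e_{2} e_{3} - 20 e_{2} e_{3} e_{4} + \frac{4}{3} e_{1} e_{2} e_{3} e_{5} - \frac{45}{2} e_{1} e_{2} e_{3} e_{4} e_{5}
second term: -\frac{15}{2} + \frac{20}{3} e_{1} e_{5} + \frac{3}{2} e_{2} e_{3} + 20 e_{2} e_{3} e_{4} - \frac{4}{3} e_{1} e_{2} e_{3} e_{5} - \frac{45}{2} e_{1} e_{2} e_{3} e_{4} e_{5}
Answer: -\frac{40}{3} e_{1} e_{5} - 40 e_{2} e_{3} e_{4} + \frac{8}{3} e_{1} e_{2} e_{3} e_{5}


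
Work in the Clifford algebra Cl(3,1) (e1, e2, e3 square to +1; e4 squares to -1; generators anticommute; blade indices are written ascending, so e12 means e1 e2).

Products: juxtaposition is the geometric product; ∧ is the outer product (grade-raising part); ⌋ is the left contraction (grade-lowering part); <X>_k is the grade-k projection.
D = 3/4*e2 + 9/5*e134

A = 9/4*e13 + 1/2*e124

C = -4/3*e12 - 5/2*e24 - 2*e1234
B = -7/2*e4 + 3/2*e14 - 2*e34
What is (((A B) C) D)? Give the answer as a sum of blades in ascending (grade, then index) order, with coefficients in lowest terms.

step 1: -3/4*e2 + 7/4*e12 - 9/2*e14 - 27/8*e34 - e123 - 63/8*e134
step 2: 7/3 - e1 + 63/4*e2 - 4/3*e3 - 1/8*e4 + 18*e12 - 35/8*e14 + 9/16*e23 + 6*e24 + 7/2*e34 - 315/16*e123 - 4*e134 + 21/2*e234 + 9/2*e1234
step 3: 369/80 + 99/5*e1 - 127/20*e2 + 477/64*e3 - 9/2*e4 - 393/20*e12 + 4797/320*e13 + 12/5*e14 + e23 - 1131/32*e24 + 243/40*e34 + 54/5*e123 + 687/160*e124 + 303/40*e134 - 1191/40*e234 - 627/20*e1234
Answer: 369/80 + 99/5*e1 - 127/20*e2 + 477/64*e3 - 9/2*e4 - 393/20*e12 + 4797/320*e13 + 12/5*e14 + e23 - 1131/32*e24 + 243/40*e34 + 54/5*e123 + 687/160*e124 + 303/40*e134 - 1191/40*e234 - 627/20*e1234


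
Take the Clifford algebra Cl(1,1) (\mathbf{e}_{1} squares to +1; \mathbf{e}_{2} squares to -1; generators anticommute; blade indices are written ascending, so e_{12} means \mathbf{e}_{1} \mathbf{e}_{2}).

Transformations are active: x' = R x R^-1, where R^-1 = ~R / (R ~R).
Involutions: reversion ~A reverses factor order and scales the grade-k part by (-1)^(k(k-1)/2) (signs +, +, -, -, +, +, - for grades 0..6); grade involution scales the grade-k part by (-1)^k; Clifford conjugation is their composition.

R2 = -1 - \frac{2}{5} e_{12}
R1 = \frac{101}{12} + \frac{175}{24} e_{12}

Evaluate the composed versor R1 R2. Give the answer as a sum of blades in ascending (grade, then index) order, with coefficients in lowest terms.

Distribute over the terms of R1 (each basis-blade product reordered to ascending indices, repeated generators contracted through their squares):
(\frac{101}{12}) R2 = -\frac{101}{12} - \frac{101}{30} e_{12}
(\frac{175}{24} e_{12}) R2 = -\frac{35}{12} - \frac{175}{24} e_{12}
Summing the partial products and collecting blades:
Answer: -\frac{34}{3} - \frac{1279}{120} e_{12}


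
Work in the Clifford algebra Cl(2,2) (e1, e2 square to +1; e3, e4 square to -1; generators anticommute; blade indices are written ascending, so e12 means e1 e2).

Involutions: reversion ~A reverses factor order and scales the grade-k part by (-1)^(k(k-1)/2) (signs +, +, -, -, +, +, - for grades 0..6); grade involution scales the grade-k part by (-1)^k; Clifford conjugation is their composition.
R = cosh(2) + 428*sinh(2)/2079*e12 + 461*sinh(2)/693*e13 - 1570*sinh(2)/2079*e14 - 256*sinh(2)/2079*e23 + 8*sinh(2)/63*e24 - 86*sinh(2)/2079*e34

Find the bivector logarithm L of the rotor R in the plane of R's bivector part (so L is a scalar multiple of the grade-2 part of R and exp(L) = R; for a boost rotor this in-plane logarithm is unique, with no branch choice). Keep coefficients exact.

The scalar part of R is cosh(2), giving the rapidity magnitude (cosh is even); the bivector part supplies orientation, its quotient by sinh of the rapidity is the plane, and L = rapidity * plane — unique in that plane, since flipping both signs leaves L unchanged.
Concretely: cosh(rapidity) = cosh(2) gives rapidity = ±2, and since rapidity/sinh(rapidity) is even the sign is immaterial: L = (rapidity/sinh(rapidity)) * <R>_2 = (2/sinh(2)) * <R>_2.
Answer: 856/2079*e12 + 922/693*e13 - 3140/2079*e14 - 512/2079*e23 + 16/63*e24 - 172/2079*e34


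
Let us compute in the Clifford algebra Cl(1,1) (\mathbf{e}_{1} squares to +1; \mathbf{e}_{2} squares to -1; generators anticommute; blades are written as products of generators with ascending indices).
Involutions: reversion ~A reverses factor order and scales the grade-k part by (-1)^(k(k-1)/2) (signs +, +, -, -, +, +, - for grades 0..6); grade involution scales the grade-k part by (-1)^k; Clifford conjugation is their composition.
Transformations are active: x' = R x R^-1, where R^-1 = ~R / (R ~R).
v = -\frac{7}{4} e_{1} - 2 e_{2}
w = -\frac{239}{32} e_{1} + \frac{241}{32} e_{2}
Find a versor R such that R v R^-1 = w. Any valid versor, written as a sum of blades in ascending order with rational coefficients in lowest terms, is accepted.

Sketch: the shared square -\frac{15}{16} makes R = v + w = -\frac{295}{32} e_{1} + \frac{177}{32} e_{2} the natural versor; its sandwich fixes that direction, negates (v - w)/2, and sends v to w.
Answer: -\frac{295}{32} e_{1} + \frac{177}{32} e_{2}


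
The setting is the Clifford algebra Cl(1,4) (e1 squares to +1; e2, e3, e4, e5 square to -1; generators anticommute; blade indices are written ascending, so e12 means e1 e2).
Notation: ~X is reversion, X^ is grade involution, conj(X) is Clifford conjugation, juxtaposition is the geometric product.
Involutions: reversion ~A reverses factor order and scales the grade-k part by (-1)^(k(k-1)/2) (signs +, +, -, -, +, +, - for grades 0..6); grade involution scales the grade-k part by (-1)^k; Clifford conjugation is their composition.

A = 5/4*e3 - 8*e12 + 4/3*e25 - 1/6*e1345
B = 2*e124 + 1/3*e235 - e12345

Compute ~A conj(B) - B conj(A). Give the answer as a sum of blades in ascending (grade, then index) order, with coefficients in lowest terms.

first term: -1/6*e2 - 4/9*e3 + 16*e4 + 5/12*e25 + 1/18*e124 + 4/3*e134 - 8/3*e135 + 8/3*e145 - 1/3*e235 + 8*e345 + 5/2*e1234 - 5/4*e1245
second term: 1/6*e2 - 4/9*e3 + 16*e4 - 5/12*e25 + 1/18*e124 - 4/3*e134 + 8/3*e135 - 8/3*e145 - 1/3*e235 - 8*e345 + 5/2*e1234 - 5/4*e1245
Answer: -1/3*e2 + 5/6*e25 + 8/3*e134 - 16/3*e135 + 16/3*e145 + 16*e345


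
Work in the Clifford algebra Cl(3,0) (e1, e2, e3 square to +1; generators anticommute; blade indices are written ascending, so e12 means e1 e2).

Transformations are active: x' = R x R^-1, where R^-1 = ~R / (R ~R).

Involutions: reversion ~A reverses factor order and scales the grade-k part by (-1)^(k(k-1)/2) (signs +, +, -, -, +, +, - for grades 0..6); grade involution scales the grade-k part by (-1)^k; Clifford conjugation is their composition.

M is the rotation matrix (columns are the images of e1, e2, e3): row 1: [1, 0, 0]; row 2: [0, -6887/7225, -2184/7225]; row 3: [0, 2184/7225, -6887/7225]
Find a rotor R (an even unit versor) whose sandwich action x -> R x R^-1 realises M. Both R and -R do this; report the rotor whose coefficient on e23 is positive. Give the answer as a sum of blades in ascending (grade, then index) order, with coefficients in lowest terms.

Method: write R = a + b12*e12 + b13*e13 + b23*e23 with a^2 + b12^2 + b13^2 + b23^2 = 1 (so R^-1 = ~R). Expanding the columns R e_j ~R gives tr M = 4a^2 - 1 and, from the antisymmetric part, M21 - M12 = -4a*b12, M13 - M31 = 4a*b13, M32 - M23 = -4a*b23.
Here tr M = -6549/7225, so a^2 = (1 + tr M)/4 = 169/7225 and a = ±13/85. Taking a = 13/85: M21 - M12 = 0, M13 - M31 = 0, M32 - M23 = 4368/7225, giving b12 = 0, b13 = 0, b23 = -84/85, i.e. R = 13/85 - 84/85*e23.
Its e23 coefficient is negative, so report the other preimage -R.
Answer: -13/85 + 84/85*e23. Sheet selection: the two-to-one cover makes ±R indistinguishable at the matrix level (trace -6549/7225), so uniqueness comes from the required sign on e23.


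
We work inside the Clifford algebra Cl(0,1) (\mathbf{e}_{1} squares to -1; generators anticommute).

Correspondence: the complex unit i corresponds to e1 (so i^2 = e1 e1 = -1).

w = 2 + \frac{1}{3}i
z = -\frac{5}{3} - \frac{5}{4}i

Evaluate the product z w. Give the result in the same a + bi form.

In blades: z = -\frac{5}{3} - \frac{5}{4} e_{1}, w = 2 + \frac{1}{3} e_{1}.
Distribute z over w term by term (generator squares from the signature, products reordered to ascending indices): (-\frac{5}{3})*w = -\frac{10}{3} - \frac{5}{9} e_{1}; (-\frac{5}{4} e_{1})*w = \frac{5}{12} - \frac{5}{2} e_{1}.
Sum: -\frac{35}{12} - \frac{55}{18} e_{1}; translating back through the correspondence:
Answer: -\frac{35}{12} - \frac{55}{18}i


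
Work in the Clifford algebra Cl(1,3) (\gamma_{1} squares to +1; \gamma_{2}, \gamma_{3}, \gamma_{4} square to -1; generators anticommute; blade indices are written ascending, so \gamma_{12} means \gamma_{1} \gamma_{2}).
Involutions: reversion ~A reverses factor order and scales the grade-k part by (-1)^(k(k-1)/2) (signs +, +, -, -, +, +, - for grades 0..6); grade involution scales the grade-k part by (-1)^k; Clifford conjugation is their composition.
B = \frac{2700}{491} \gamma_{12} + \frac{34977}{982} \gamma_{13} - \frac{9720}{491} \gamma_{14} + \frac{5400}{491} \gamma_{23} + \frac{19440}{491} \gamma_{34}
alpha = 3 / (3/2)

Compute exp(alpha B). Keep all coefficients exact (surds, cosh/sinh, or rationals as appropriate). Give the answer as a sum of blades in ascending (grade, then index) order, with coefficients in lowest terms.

B^2 term by term: the squares give (\frac{2700}{491})^2*(\gamma_{12})^2 + (\frac{34977}{982})^2*(\gamma_{13})^2 + (-\frac{9720}{491})^2*(\gamma_{14})^2 + (\frac{5400}{491})^2*(\gamma_{23})^2 + (\frac{19440}{491})^2*(\gamma_{34})^2 = \frac{7290000}{241081}*(+1) + \frac{1223390529}{964324}*(+1) + \frac{94478400}{241081}*(+1) + \frac{29160000}{241081}*(-1) + \frac{377913600}{241081}*(-1) = \frac{9}{4} (each basis 2-blade squares to minus the product of its generators' squares); cross terms between blades sharing an index anticommute and cancel; the commuting (index-disjoint) pairs give grade-4 terms 2*c*c'*(blade product), which cancel blade by blade — \gamma_{1234}: \frac{104976000}{241081} - \frac{104976000}{241081} = 0 — confirming B is simple. So B^2 = \frac{9}{4}.
B^2 = \frac{9}{4} — the positive square puts this in the hyperbolic regime; l = \frac{3}{2}, alpha*l = 3, so exp(alpha B) = cosh(3) + (sinh(3)/(\frac{3}{2}))*B = \cosh{\left(3 \right)} + (\frac{2 \sinh{\left(3 \right)}}{3})*B.
Answer: \cosh{\left(3 \right)} + \frac{1800 \sinh{\left(3 \right)}}{491} \gamma_{12} + \frac{11659 \sinh{\left(3 \right)}}{491} \gamma_{13} - \frac{6480 \sinh{\left(3 \right)}}{491} \gamma_{14} + \frac{3600 \sinh{\left(3 \right)}}{491} \gamma_{23} + \frac{12960 \sinh{\left(3 \right)}}{491} \gamma_{34}


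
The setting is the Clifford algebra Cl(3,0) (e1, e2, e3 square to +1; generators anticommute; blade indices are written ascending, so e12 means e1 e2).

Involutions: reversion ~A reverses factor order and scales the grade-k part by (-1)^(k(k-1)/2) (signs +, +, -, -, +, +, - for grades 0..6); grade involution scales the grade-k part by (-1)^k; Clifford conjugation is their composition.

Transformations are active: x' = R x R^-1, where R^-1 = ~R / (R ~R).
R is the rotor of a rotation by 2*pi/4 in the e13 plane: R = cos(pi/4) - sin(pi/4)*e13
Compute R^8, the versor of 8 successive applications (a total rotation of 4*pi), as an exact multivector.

The rotor phase is half the rotation angle and phases add under composition, so 8 steps in the e13 plane accumulate phase 8*(pi/4) = 2*pi: R^8 = cos(2*pi) - sin(2*pi)*e13.
cos(2*pi) = 1 and sin(2*pi) = 0, so R^8 = 1. The total rotation 4*pi is 2 full turns, so every vector returns to itself, yet the rotor is +1, back on the identity sheet (an even number of 2*pi turns).
Answer: 1


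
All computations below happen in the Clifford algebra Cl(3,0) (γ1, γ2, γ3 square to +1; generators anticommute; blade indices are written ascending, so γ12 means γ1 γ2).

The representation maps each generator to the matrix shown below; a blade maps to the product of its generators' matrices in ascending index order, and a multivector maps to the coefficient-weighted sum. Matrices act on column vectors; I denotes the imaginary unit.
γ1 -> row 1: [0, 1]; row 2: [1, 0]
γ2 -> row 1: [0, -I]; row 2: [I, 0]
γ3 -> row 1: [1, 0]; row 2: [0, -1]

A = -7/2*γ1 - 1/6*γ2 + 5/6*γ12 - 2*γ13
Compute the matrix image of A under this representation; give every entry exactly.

Bivector images (products of the table entries): rho(γ12) = rho(γ1)rho(γ2) = row 1: [I, 0]; row 2: [0, -I]; rho(γ13) = rho(γ1)rho(γ3) = row 1: [0, -1]; row 2: [1, 0].
M = (-7/2)*rho(γ1) + (-1/6)*rho(γ2) + (5/6)*rho(γ12) + (-2)*rho(γ13), summed entrywise:
Answer: row 1: [5*I/6, -3/2 + I/6]; row 2: [-11/2 - I/6, -5*I/6]


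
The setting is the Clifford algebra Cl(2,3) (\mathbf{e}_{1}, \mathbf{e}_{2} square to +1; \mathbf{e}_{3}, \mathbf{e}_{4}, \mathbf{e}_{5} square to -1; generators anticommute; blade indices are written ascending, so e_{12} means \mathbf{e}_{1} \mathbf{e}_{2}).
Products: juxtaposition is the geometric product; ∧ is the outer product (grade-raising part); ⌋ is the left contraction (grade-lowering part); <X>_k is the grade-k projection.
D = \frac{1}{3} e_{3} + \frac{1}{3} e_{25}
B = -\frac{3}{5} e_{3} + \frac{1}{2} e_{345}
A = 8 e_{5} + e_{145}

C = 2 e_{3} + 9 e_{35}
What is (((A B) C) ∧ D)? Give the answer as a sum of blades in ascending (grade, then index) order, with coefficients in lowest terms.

step 1: -\frac{1}{2} e_{13} - 4 e_{34} + \frac{24}{5} e_{35} - \frac{3}{5} e_{1345}
step 2: -\frac{216}{5} + e_{1} - 8 e_{4} + \frac{48}{5} e_{5} - \frac{27}{5} e_{14} + \frac{9}{2} e_{15} - 36 e_{45} + \frac{6}{5} e_{145}
step 3: -\frac{72}{5} e_{3} + \frac{1}{3} e_{13} - \frac{72}{5} e_{25} + \frac{8}{3} e_{34} - \frac{16}{5} e_{35} + \frac{1}{3} e_{125} + \frac{9}{5} e_{134} - \frac{3}{2} e_{135} + \frac{8}{3} e_{245} - 12 e_{345} + \frac{9}{5} e_{1245} + \frac{2}{5} e_{1345}
Answer: -\frac{72}{5} e_{3} + \frac{1}{3} e_{13} - \frac{72}{5} e_{25} + \frac{8}{3} e_{34} - \frac{16}{5} e_{35} + \frac{1}{3} e_{125} + \frac{9}{5} e_{134} - \frac{3}{2} e_{135} + \frac{8}{3} e_{245} - 12 e_{345} + \frac{9}{5} e_{1245} + \frac{2}{5} e_{1345}


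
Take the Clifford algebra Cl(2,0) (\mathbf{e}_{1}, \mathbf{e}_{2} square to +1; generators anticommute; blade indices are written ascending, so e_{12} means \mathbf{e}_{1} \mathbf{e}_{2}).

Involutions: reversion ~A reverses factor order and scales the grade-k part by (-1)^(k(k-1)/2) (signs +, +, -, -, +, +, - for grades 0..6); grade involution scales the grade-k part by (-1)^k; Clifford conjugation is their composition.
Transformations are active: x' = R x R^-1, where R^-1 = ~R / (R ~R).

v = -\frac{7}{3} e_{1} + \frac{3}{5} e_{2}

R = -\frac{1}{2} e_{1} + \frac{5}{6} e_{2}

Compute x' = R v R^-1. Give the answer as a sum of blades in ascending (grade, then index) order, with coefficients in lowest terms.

~R = -\frac{1}{2} e_{1} + \frac{5}{6} e_{2}, and R ~R = \frac{17}{18}, so R^-1 = ~R / (\frac{17}{18}).
R v = \frac{5}{3} + \frac{74}{45} e_{12}
Answer: \frac{29}{51} e_{1} + \frac{199}{85} e_{2}


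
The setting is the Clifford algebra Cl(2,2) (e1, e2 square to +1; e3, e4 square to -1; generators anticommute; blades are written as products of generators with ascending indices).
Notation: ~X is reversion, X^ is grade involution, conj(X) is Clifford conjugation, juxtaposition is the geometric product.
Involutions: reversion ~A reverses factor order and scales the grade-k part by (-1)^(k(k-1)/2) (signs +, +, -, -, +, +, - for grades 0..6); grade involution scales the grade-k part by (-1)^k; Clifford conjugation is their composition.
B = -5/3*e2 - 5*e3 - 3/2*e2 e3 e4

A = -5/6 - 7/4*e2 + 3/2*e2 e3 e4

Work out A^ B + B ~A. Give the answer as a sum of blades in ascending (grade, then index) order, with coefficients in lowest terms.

first term: -31/6 + 25/18*e2 + 25/6*e3 - 35/4*e2 e3 + 15/2*e2 e4 - 1/8*e3 e4 + 5/4*e2 e3 e4
second term: 2/3 + 25/18*e2 + 25/6*e3 - 35/4*e2 e3 + 15/2*e2 e4 + 41/8*e3 e4 + 5/4*e2 e3 e4
Answer: -9/2 + 25/9*e2 + 25/3*e3 - 35/2*e2 e3 + 15*e2 e4 + 5*e3 e4 + 5/2*e2 e3 e4


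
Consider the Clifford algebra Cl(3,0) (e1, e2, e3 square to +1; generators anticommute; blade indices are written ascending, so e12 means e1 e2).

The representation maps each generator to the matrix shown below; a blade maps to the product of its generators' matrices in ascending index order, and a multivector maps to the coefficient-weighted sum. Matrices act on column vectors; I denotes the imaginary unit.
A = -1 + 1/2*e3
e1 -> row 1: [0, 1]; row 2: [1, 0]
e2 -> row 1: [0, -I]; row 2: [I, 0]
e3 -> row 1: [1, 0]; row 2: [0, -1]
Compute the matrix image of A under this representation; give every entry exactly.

M = (-1)*1 + (1/2)*rho(e3), summed entrywise (1 is the identity matrix):
Answer: row 1: [-1/2, 0]; row 2: [0, -3/2]


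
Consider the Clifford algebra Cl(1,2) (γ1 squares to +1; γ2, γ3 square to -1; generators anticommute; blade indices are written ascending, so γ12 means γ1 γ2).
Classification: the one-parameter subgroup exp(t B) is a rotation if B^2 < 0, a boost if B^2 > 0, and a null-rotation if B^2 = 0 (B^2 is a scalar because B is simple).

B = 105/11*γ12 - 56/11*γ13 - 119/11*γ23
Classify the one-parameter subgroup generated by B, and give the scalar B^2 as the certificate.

B^2 term by term: the squares give (105/11)^2*(γ12)^2 + (-56/11)^2*(γ13)^2 + (-119/11)^2*(γ23)^2 = 11025/121*(+1) + 3136/121*(+1) + 14161/121*(-1) = 0 (each basis 2-blade squares to minus the product of its generators' squares); cross terms between blades sharing an index anticommute and cancel. So B^2 = 0.
Answer: null-rotation, certificate B^2 = 0. Note: conjugating B changes its blade decomposition but never the scalar B^2 = 0, whose sign settles the classification.


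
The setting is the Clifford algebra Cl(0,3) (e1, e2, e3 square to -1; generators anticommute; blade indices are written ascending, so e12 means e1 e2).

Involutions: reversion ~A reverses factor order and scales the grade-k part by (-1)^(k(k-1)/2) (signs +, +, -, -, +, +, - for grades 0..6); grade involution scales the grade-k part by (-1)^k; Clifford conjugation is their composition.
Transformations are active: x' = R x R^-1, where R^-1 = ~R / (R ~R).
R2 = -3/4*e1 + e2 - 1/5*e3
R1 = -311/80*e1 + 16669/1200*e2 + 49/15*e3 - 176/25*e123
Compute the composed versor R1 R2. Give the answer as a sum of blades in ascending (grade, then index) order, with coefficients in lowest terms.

Distribute over the terms of R2 (each basis-blade product reordered to ascending indices, repeated generators contracted through their squares):
R1 (-3/4*e1) = -933/320 + 16669/1600*e12 + 49/20*e13 - 132/25*e23
R1 (e2) = -16669/1200 - 311/80*e12 - 176/25*e13 - 49/15*e23
R1 (-1/5*e3) = 49/75 - 176/125*e12 + 311/400*e13 - 16669/6000*e23
Summing the partial products and collecting blades:
Answer: -5169/320 + 40981/8000*e12 - 61/16*e13 - 67949/6000*e23


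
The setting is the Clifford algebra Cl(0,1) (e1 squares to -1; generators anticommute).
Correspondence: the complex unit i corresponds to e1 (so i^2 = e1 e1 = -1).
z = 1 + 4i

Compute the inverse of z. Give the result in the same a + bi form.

In blades: z = 1 + 4*e1.
With qbar = 1 - 4*e1 (scalar fixed, mapped units negated), z qbar = 17 (the sum of squared coefficients), so z^-1 = qbar / (17) = 1/17 - 4/17*e1; translating back:
Answer: 1/17 - 4/17*i


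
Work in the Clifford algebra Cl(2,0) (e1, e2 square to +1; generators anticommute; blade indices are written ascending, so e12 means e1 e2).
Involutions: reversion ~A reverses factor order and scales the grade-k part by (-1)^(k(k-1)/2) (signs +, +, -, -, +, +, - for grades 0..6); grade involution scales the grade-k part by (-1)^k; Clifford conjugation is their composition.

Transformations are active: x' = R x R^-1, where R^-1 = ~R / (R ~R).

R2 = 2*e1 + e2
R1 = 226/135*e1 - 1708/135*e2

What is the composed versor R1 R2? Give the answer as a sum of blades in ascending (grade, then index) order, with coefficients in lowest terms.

Distribute over the terms of R1 (each basis-blade product reordered to ascending indices, repeated generators contracted through their squares):
(226/135*e1) R2 = 452/135 + 226/135*e12
(-1708/135*e2) R2 = -1708/135 + 3416/135*e12
Summing the partial products and collecting blades:
Answer: -1256/135 + 1214/45*e12


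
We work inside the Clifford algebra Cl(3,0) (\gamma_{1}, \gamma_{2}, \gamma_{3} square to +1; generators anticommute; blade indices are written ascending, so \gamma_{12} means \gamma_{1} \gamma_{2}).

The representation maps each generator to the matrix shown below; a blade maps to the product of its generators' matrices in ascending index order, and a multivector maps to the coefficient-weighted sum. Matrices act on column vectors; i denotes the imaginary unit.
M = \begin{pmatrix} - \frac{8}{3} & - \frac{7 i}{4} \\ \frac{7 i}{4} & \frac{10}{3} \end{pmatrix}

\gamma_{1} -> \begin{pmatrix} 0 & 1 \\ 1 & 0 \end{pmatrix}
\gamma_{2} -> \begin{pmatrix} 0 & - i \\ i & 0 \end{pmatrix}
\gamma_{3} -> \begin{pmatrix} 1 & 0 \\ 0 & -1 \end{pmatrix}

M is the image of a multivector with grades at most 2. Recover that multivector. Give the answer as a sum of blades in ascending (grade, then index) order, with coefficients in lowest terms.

Method: 1, rho(\gamma_{1}), rho(\gamma_{2}), rho(\gamma_{3}) form a trace-orthogonal basis of the 2x2 complex matrices (tr(X Y) = 2 if X = Y, else 0), so M = m0*1 + m1*rho(\gamma_{1}) + m2*rho(\gamma_{2}) + m3*rho(\gamma_{3}) with m0 = tr(M)/2 = \frac{1}{3}, m1 = tr(M rho(\gamma_{1}))/2 = 0, m2 = tr(M rho(\gamma_{2}))/2 = \frac{7}{4}, m3 = tr(M rho(\gamma_{3}))/2 = -3.
Multiplying table entries, the bivector images are rho(\gamma_{12}) = i*rho(\gamma_{3}), rho(\gamma_{13}) = -i*rho(\gamma_{2}), rho(\gamma_{23}) = i*rho(\gamma_{1}); with real blade coefficients the real parts of m0..m3 are the coefficients of 1, \gamma_{1}, \gamma_{2}, \gamma_{3} and the imaginary parts give the bivectors (\gamma_{23}: Im m1, \gamma_{13}: -Im m2, \gamma_{12}: Im m3).
Answer: \frac{1}{3} + \frac{7}{4} \gamma_{2} - 3 \gamma_{3}


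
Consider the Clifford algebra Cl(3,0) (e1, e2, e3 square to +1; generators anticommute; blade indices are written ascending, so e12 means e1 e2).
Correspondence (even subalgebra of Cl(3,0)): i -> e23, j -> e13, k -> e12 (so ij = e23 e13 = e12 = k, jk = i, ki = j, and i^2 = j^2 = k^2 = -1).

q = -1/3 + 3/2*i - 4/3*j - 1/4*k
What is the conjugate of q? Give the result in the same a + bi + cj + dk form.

In blades: q = -1/3 - 1/4*e12 - 4/3*e13 + 3/2*e23.
Quaternion conjugation is reversion on the even subalgebra: the scalar is fixed and every grade-2 blade flips sign, giving -1/3 + 1/4*e12 + 4/3*e13 - 3/2*e23; translating back:
Answer: -1/3 - 3/2*i + 4/3*j + 1/4*k


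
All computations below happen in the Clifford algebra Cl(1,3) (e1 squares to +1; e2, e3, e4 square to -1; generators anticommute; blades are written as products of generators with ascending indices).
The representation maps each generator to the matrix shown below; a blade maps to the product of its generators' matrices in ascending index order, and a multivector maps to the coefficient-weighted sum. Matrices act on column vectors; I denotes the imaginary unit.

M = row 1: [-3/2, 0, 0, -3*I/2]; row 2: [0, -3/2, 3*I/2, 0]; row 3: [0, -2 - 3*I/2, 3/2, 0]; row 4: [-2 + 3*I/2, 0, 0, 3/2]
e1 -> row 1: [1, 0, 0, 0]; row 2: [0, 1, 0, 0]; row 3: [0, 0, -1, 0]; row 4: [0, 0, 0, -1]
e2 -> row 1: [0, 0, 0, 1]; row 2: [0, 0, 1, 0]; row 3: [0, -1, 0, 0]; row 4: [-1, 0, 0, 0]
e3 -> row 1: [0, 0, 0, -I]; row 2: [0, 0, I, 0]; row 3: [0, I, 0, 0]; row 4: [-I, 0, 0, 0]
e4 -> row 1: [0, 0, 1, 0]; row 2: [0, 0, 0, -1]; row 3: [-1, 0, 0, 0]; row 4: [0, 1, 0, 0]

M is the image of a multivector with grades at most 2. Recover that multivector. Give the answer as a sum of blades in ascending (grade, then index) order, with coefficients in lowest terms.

Method: the blade images are trace-orthogonal — tr(rho(e_A) rho(e_B)^-1) = 4 if A = B and 0 otherwise — and rho(e_A)^-1 = (e_A)^2 * rho(e_A) with (e_A)^2 = +1 or -1, so the coefficient of e_A in the preimage is (e_A)^2 * tr(M rho(e_A))/4.
Nonzero projections over blades of grade <= 2: e1: (e1)^2 = +1, tr(M rho(e1)) = -6, coefficient -3/2; e2: (e2)^2 = -1, tr(M rho(e2)) = -4, coefficient 1; e1 e2: (e1 e2)^2 = +1, tr(M rho(e1 e2)) = -4, coefficient -1; e1 e3: (e1 e3)^2 = +1, tr(M rho(e1 e3)) = 6, coefficient 3/2. Every other blade of grade <= 2 projects to 0.
Answer: -3/2*e1 + e2 - e1 e2 + 3/2*e1 e3


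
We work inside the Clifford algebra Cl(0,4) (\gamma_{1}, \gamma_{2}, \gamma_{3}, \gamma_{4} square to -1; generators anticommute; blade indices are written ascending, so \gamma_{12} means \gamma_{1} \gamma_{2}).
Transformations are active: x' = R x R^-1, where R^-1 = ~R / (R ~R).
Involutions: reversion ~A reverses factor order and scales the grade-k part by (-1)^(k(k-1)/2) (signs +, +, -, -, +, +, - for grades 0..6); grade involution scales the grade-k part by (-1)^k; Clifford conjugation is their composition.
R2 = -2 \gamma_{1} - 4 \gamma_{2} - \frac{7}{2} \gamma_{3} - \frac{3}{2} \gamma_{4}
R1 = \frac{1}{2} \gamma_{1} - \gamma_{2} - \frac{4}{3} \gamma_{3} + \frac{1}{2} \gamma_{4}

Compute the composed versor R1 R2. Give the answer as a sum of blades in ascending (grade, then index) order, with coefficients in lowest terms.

Distribute over the terms of R1 (each basis-blade product reordered to ascending indices, repeated generators contracted through their squares):
(\frac{1}{2} \gamma_{1}) R2 = 1 - 2 \gamma_{12} - \frac{7}{4} \gamma_{13} - \frac{3}{4} \gamma_{14}
(-\gamma_{2}) R2 = -4 - 2 \gamma_{12} + \frac{7}{2} \gamma_{23} + \frac{3}{2} \gamma_{24}
(-\frac{4}{3} \gamma_{3}) R2 = -\frac{14}{3} - \frac{8}{3} \gamma_{13} - \frac{16}{3} \gamma_{23} + 2 \gamma_{34}
(\frac{1}{2} \gamma_{4}) R2 = \frac{3}{4} + \gamma_{14} + 2 \gamma_{24} + \frac{7}{4} \gamma_{34}
Summing the partial products and collecting blades:
Answer: -\frac{83}{12} - 4 \gamma_{12} - \frac{53}{12} \gamma_{13} + \frac{1}{4} \gamma_{14} - \frac{11}{6} \gamma_{23} + \frac{7}{2} \gamma_{24} + \frac{15}{4} \gamma_{34}


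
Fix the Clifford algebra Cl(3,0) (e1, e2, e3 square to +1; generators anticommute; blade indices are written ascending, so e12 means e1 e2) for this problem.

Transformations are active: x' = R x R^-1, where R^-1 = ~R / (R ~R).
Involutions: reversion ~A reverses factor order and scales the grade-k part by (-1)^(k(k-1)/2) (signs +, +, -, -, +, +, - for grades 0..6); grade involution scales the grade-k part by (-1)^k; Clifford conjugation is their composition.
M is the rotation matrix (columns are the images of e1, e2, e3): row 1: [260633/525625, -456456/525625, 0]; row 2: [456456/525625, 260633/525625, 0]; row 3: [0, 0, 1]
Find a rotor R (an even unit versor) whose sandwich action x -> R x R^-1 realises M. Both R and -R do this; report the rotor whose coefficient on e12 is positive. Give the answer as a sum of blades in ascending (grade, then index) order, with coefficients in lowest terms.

Method: write R = a + b12*e12 + b13*e13 + b23*e23 with a^2 + b12^2 + b13^2 + b23^2 = 1 (so R^-1 = ~R). Expanding the columns R e_j ~R gives tr M = 4a^2 - 1 and, from the antisymmetric part, M21 - M12 = -4a*b12, M13 - M31 = 4a*b13, M32 - M23 = -4a*b23.
Here tr M = 1046891/525625, so a^2 = (1 + tr M)/4 = 393129/525625 and a = ±627/725. Taking a = 627/725: M21 - M12 = 912912/525625, M13 - M31 = 0, M32 - M23 = 0, giving b12 = -364/725, b13 = 0, b23 = 0, i.e. R = 627/725 - 364/725*e12.
Its e12 coefficient is negative, so report the other preimage -R.
Answer: -627/725 + 364/725*e12. Recall the cover is two-to-one: with M of trace 1046891/525625, both preimages act alike, and the stated e12 sign chooses the sheet.
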